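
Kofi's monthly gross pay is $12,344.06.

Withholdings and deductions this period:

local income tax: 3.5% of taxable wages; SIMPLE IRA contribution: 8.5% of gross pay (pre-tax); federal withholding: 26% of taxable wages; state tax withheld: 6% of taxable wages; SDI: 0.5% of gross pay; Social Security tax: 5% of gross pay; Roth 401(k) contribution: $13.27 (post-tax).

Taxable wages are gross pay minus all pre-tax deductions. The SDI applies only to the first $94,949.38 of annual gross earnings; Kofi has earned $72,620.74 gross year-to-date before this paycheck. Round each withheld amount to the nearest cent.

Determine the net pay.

$6,592.96

SIMPLE IRA contribution: $12,344.06 × 0.085 = $1,049.25
Taxable wages = $12,344.06 − $1,049.25 = $11,294.81
Federal withholding: $11,294.81 × 0.26 = $2,936.65
State tax withheld: $11,294.81 × 0.06 = $677.69
Local income tax: $11,294.81 × 0.035 = $395.32
SDI: cap not yet reached, full $12,344.06 is subject → $12,344.06 × 0.005 = $61.72
Social Security tax: $12,344.06 × 0.05 = $617.20
Roth 401(k) contribution: $13.27
Total deductions = $1,049.25 + $2,936.65 + $677.69 + $395.32 + $61.72 + $617.20 + $13.27 = $5,751.10
Net pay = $12,344.06 − $5,751.10 = $6,592.96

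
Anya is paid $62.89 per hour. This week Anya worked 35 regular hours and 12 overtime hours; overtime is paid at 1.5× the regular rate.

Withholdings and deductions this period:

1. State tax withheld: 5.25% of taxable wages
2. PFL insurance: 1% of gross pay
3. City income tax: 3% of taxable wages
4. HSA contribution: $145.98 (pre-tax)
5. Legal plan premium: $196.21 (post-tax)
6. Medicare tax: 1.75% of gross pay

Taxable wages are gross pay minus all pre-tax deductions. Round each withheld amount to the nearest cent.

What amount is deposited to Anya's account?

$2636.37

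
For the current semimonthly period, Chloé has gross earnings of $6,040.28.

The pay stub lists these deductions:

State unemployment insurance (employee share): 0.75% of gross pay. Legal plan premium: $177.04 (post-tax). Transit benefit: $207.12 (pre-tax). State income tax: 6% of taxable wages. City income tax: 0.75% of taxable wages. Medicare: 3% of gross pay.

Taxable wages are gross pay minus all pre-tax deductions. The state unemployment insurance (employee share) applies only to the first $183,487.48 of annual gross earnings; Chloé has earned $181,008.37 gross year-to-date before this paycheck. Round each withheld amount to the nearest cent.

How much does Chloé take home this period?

Transit benefit: $207.12
Taxable wages = $6,040.28 − $207.12 = $5,833.16
City income tax: $5,833.16 × 0.0075 = $43.75
State income tax: $5,833.16 × 0.06 = $349.99
State unemployment insurance (employee share): only $183,487.48 − $181,008.37 = $2,479.11 of this check is subject → $2,479.11 × 0.0075 = $18.59
Medicare: $6,040.28 × 0.03 = $181.21
Legal plan premium: $177.04
Total deductions = $207.12 + $43.75 + $349.99 + $18.59 + $181.21 + $177.04 = $977.70
Net pay = $6,040.28 − $977.70 = $5,062.58

$5,062.58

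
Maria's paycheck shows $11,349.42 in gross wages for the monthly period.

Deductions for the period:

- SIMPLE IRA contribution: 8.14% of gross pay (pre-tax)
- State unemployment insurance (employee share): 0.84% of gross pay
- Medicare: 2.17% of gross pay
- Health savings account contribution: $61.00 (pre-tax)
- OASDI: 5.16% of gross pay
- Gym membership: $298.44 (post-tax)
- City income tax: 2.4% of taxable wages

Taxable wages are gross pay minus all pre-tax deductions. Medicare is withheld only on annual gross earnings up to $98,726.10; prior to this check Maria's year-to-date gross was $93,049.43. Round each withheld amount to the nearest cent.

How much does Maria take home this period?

$9,013.24

Health savings account contribution: $61.00
SIMPLE IRA contribution: $11,349.42 × 0.0814 = $923.84
Pre-tax total = $61.00 + $923.84 = $984.84
Taxable wages = $11,349.42 − $984.84 = $10,364.58
City income tax: $10,364.58 × 0.024 = $248.75
State unemployment insurance (employee share): $11,349.42 × 0.0084 = $95.34
OASDI: $11,349.42 × 0.0516 = $585.63
Medicare: only $98,726.10 − $93,049.43 = $5,676.67 of this check is subject → $5,676.67 × 0.0217 = $123.18
Gym membership: $298.44
Total deductions = $61.00 + $923.84 + $248.75 + $95.34 + $585.63 + $123.18 + $298.44 = $2,336.18
Net pay = $11,349.42 − $2,336.18 = $9,013.24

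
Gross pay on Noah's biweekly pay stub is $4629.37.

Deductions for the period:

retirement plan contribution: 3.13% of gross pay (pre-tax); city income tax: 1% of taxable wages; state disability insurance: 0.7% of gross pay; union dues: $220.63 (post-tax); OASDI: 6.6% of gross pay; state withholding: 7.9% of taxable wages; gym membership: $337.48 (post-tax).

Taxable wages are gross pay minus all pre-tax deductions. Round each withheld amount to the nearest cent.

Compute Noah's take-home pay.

Retirement plan contribution: $4629.37 × 0.0313 = $144.90
Taxable wages = $4629.37 − $144.90 = $4484.47
State withholding: $4484.47 × 0.079 = $354.27
City income tax: $4484.47 × 0.01 = $44.84
OASDI: $4629.37 × 0.066 = $305.54
State disability insurance: $4629.37 × 0.007 = $32.41
Gym membership: $337.48
Union dues: $220.63
Total deductions = $144.90 + $354.27 + $44.84 + $305.54 + $32.41 + $337.48 + $220.63 = $1440.07
Net pay = $4629.37 − $1440.07 = $3189.30

$3189.30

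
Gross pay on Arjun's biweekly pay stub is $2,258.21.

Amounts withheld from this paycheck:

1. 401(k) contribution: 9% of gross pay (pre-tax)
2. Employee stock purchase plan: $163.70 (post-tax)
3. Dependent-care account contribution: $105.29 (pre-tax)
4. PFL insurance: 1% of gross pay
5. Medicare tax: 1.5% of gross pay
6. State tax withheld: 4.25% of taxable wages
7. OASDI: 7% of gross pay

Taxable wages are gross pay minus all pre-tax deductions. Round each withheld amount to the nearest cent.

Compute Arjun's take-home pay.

$1,488.60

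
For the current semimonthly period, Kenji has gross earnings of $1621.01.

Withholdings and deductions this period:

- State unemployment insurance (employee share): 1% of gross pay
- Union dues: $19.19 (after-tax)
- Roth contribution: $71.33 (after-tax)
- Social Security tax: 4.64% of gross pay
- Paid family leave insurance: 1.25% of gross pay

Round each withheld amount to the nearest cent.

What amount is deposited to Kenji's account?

$1418.81

Paid family leave insurance: $1621.01 × 0.0125 = $20.26
State unemployment insurance (employee share): $1621.01 × 0.01 = $16.21
Social Security tax: $1621.01 × 0.0464 = $75.21
Roth contribution: $71.33
Union dues: $19.19
Total deductions = $20.26 + $16.21 + $75.21 + $71.33 + $19.19 = $202.20
Net pay = $1621.01 − $202.20 = $1418.81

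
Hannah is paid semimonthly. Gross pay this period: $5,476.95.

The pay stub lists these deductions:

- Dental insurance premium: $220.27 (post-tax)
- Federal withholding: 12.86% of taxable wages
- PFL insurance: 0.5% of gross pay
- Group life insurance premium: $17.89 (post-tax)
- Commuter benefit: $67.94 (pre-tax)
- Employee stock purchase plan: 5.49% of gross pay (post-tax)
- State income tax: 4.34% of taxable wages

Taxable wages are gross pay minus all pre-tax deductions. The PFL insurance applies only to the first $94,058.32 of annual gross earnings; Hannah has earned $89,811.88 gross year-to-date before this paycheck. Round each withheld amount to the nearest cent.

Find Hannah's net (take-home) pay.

Commuter benefit: $67.94
Taxable wages = $5,476.95 − $67.94 = $5,409.01
Federal withholding: $5,409.01 × 0.1286 = $695.60
State income tax: $5,409.01 × 0.0434 = $234.75
PFL insurance: only $94,058.32 − $89,811.88 = $4,246.44 of this check is subject → $4,246.44 × 0.005 = $21.23
Dental insurance premium: $220.27
Group life insurance premium: $17.89
Employee stock purchase plan: $5,476.95 × 0.0549 = $300.68
Total deductions = $67.94 + $695.60 + $234.75 + $21.23 + $220.27 + $17.89 + $300.68 = $1,558.36
Net pay = $5,476.95 − $1,558.36 = $3,918.59

$3,918.59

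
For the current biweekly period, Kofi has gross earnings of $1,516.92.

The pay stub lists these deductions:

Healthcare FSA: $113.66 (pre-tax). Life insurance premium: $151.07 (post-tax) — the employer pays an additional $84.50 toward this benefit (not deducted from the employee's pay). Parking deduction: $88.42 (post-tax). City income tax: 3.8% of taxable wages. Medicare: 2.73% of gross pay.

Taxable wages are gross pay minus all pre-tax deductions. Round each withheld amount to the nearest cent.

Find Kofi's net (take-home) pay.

Healthcare FSA: $113.66
Taxable wages = $1,516.92 − $113.66 = $1,403.26
City income tax: $1,403.26 × 0.038 = $53.32
Medicare: $1,516.92 × 0.0273 = $41.41
Parking deduction: $88.42
Life insurance premium: $151.07
(Employer's $84.50 toward life insurance premium is not withheld from the employee.)
Total deductions = $113.66 + $53.32 + $41.41 + $88.42 + $151.07 = $447.88
Net pay = $1,516.92 − $447.88 = $1,069.04

$1,069.04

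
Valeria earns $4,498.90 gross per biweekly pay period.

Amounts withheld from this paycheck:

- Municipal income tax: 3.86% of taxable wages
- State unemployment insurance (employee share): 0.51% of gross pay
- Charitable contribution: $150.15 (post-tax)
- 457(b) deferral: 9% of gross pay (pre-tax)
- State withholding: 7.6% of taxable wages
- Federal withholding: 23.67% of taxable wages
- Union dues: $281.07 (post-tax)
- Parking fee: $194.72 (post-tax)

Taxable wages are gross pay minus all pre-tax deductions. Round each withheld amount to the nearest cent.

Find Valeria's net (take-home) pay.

457(b) deferral: $4,498.90 × 0.09 = $404.90
Taxable wages = $4,498.90 − $404.90 = $4,094.00
State withholding: $4,094.00 × 0.076 = $311.14
Federal withholding: $4,094.00 × 0.2367 = $969.05
Municipal income tax: $4,094.00 × 0.0386 = $158.03
State unemployment insurance (employee share): $4,498.90 × 0.0051 = $22.94
Charitable contribution: $150.15
Union dues: $281.07
Parking fee: $194.72
Total deductions = $404.90 + $311.14 + $969.05 + $158.03 + $22.94 + $150.15 + $281.07 + $194.72 = $2,492.00
Net pay = $4,498.90 − $2,492.00 = $2,006.90

$2,006.90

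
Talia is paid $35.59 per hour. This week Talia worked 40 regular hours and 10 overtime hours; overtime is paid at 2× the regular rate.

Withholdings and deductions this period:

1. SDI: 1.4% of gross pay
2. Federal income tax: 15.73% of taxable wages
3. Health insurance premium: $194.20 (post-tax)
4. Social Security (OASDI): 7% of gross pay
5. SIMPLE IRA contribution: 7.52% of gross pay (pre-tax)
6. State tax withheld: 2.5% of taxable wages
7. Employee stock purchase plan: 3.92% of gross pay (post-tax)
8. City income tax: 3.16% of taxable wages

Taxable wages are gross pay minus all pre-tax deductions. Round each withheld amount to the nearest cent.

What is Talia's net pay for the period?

$1,095.12

Regular pay: 40 × $35.59 = $1,423.60
Overtime pay: 10 × $35.59 × 2 = $711.80
Gross pay = $1,423.60 + $711.80 = $2,135.40
SIMPLE IRA contribution: $2,135.40 × 0.0752 = $160.58
Taxable wages = $2,135.40 − $160.58 = $1,974.82
City income tax: $1,974.82 × 0.0316 = $62.40
Federal income tax: $1,974.82 × 0.1573 = $310.64
State tax withheld: $1,974.82 × 0.025 = $49.37
SDI: $2,135.40 × 0.014 = $29.90
Social Security (OASDI): $2,135.40 × 0.07 = $149.48
Health insurance premium: $194.20
Employee stock purchase plan: $2,135.40 × 0.0392 = $83.71
Total deductions = $160.58 + $62.40 + $310.64 + $49.37 + $29.90 + $149.48 + $194.20 + $83.71 = $1,040.28
Net pay = $2,135.40 − $1,040.28 = $1,095.12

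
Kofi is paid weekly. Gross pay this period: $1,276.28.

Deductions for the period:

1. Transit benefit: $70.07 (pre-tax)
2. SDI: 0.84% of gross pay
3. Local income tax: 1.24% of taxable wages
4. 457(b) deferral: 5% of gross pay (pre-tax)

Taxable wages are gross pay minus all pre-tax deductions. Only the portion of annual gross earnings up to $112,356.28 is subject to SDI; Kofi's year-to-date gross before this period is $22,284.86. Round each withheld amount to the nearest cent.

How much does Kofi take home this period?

$1,117.51

457(b) deferral: $1,276.28 × 0.05 = $63.81
Transit benefit: $70.07
Pre-tax total = $63.81 + $70.07 = $133.88
Taxable wages = $1,276.28 − $133.88 = $1,142.40
Local income tax: $1,142.40 × 0.0124 = $14.17
SDI: cap not yet reached, full $1,276.28 is subject → $1,276.28 × 0.0084 = $10.72
Total deductions = $63.81 + $70.07 + $14.17 + $10.72 = $158.77
Net pay = $1,276.28 − $158.77 = $1,117.51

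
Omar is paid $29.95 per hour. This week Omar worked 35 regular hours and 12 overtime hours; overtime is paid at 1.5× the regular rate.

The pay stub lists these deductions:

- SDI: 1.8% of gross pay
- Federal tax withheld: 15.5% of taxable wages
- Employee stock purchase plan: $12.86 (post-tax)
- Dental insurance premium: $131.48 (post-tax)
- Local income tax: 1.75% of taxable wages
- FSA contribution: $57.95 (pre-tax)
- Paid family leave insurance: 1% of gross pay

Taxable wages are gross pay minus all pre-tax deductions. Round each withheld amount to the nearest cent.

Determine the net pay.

$1,076.80

Regular pay: 35 × $29.95 = $1,048.25
Overtime pay: 12 × $29.95 × 1.5 = $539.10
Gross pay = $1,048.25 + $539.10 = $1,587.35
FSA contribution: $57.95
Taxable wages = $1,587.35 − $57.95 = $1,529.40
Federal tax withheld: $1,529.40 × 0.155 = $237.06
Local income tax: $1,529.40 × 0.0175 = $26.76
SDI: $1,587.35 × 0.018 = $28.57
Paid family leave insurance: $1,587.35 × 0.01 = $15.87
Dental insurance premium: $131.48
Employee stock purchase plan: $12.86
Total deductions = $57.95 + $237.06 + $26.76 + $28.57 + $15.87 + $131.48 + $12.86 = $510.55
Net pay = $1,587.35 − $510.55 = $1,076.80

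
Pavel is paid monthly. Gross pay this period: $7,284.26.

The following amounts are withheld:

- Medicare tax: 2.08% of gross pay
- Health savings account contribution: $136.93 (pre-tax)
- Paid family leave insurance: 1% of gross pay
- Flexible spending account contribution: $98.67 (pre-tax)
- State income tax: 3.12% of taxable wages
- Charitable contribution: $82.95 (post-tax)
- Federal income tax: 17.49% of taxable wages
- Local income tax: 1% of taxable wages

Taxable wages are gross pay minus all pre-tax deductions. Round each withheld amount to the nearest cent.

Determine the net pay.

$5,218.14

Flexible spending account contribution: $98.67
Health savings account contribution: $136.93
Pre-tax total = $98.67 + $136.93 = $235.60
Taxable wages = $7,284.26 − $235.60 = $7,048.66
Local income tax: $7,048.66 × 0.01 = $70.49
State income tax: $7,048.66 × 0.0312 = $219.92
Federal income tax: $7,048.66 × 0.1749 = $1,232.81
Paid family leave insurance: $7,284.26 × 0.01 = $72.84
Medicare tax: $7,284.26 × 0.0208 = $151.51
Charitable contribution: $82.95
Total deductions = $98.67 + $136.93 + $70.49 + $219.92 + $1,232.81 + $72.84 + $151.51 + $82.95 = $2,066.12
Net pay = $7,284.26 − $2,066.12 = $5,218.14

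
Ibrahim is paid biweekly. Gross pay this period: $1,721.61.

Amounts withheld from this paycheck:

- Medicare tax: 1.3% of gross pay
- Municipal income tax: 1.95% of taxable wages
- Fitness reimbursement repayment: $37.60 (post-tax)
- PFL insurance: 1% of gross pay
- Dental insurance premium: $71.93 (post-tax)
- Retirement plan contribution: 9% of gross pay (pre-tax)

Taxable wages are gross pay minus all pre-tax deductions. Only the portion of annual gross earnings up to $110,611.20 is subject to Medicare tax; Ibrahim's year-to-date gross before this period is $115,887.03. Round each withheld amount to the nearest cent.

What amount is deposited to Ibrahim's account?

$1,409.37

Retirement plan contribution: $1,721.61 × 0.09 = $154.94
Taxable wages = $1,721.61 − $154.94 = $1,566.67
Municipal income tax: $1,566.67 × 0.0195 = $30.55
Medicare tax: annual cap $110,611.20 already reached (YTD $115,887.03), so $0.00
PFL insurance: $1,721.61 × 0.01 = $17.22
Dental insurance premium: $71.93
Fitness reimbursement repayment: $37.60
Total deductions = $154.94 + $30.55 + $0.00 + $17.22 + $71.93 + $37.60 = $312.24
Net pay = $1,721.61 − $312.24 = $1,409.37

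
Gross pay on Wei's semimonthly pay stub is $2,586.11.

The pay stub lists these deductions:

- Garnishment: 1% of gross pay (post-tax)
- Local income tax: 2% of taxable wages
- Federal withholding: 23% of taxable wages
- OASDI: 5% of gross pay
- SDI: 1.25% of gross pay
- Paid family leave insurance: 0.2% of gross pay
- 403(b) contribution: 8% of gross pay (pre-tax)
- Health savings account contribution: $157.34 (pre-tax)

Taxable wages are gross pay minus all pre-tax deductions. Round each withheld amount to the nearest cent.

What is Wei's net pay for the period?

$1,473.74

403(b) contribution: $2,586.11 × 0.08 = $206.89
Health savings account contribution: $157.34
Pre-tax total = $206.89 + $157.34 = $364.23
Taxable wages = $2,586.11 − $364.23 = $2,221.88
Local income tax: $2,221.88 × 0.02 = $44.44
Federal withholding: $2,221.88 × 0.23 = $511.03
Paid family leave insurance: $2,586.11 × 0.002 = $5.17
SDI: $2,586.11 × 0.0125 = $32.33
OASDI: $2,586.11 × 0.05 = $129.31
Garnishment: $2,586.11 × 0.01 = $25.86
Total deductions = $206.89 + $157.34 + $44.44 + $511.03 + $5.17 + $32.33 + $129.31 + $25.86 = $1,112.37
Net pay = $2,586.11 − $1,112.37 = $1,473.74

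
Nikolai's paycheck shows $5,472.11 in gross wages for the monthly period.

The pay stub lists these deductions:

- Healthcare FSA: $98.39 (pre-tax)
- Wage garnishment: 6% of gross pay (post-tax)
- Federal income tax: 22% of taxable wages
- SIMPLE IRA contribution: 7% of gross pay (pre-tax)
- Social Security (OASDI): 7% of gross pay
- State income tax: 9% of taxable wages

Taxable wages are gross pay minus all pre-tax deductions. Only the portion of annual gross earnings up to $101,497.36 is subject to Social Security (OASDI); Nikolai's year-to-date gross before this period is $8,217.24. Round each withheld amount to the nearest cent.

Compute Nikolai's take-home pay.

$2,732.18

SIMPLE IRA contribution: $5,472.11 × 0.07 = $383.05
Healthcare FSA: $98.39
Pre-tax total = $383.05 + $98.39 = $481.44
Taxable wages = $5,472.11 − $481.44 = $4,990.67
Federal income tax: $4,990.67 × 0.22 = $1,097.95
State income tax: $4,990.67 × 0.09 = $449.16
Social Security (OASDI): cap not yet reached, full $5,472.11 is subject → $5,472.11 × 0.07 = $383.05
Wage garnishment: $5,472.11 × 0.06 = $328.33
Total deductions = $383.05 + $98.39 + $1,097.95 + $449.16 + $383.05 + $328.33 = $2,739.93
Net pay = $5,472.11 − $2,739.93 = $2,732.18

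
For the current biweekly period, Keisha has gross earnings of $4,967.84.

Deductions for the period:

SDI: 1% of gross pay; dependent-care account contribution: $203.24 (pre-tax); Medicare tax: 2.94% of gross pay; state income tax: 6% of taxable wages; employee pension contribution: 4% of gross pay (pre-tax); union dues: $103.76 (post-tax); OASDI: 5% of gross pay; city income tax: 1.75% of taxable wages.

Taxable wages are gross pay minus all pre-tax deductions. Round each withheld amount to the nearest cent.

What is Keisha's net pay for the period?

Employee pension contribution: $4,967.84 × 0.04 = $198.71
Dependent-care account contribution: $203.24
Pre-tax total = $198.71 + $203.24 = $401.95
Taxable wages = $4,967.84 − $401.95 = $4,565.89
State income tax: $4,565.89 × 0.06 = $273.95
City income tax: $4,565.89 × 0.0175 = $79.90
Medicare tax: $4,967.84 × 0.0294 = $146.05
SDI: $4,967.84 × 0.01 = $49.68
OASDI: $4,967.84 × 0.05 = $248.39
Union dues: $103.76
Total deductions = $198.71 + $203.24 + $273.95 + $79.90 + $146.05 + $49.68 + $248.39 + $103.76 = $1,303.68
Net pay = $4,967.84 − $1,303.68 = $3,664.16

$3,664.16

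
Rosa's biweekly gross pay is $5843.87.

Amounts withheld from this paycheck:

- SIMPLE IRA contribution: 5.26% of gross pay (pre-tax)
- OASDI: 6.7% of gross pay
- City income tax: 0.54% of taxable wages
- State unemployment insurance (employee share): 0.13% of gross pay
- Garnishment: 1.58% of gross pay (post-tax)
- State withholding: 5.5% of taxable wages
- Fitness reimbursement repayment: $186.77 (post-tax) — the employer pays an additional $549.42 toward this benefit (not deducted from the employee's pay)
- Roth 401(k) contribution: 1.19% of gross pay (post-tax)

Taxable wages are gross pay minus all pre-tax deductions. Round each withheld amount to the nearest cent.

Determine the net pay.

$4454.29

SIMPLE IRA contribution: $5843.87 × 0.0526 = $307.39
Taxable wages = $5843.87 − $307.39 = $5536.48
City income tax: $5536.48 × 0.0054 = $29.90
State withholding: $5536.48 × 0.055 = $304.51
State unemployment insurance (employee share): $5843.87 × 0.0013 = $7.60
OASDI: $5843.87 × 0.067 = $391.54
Garnishment: $5843.87 × 0.0158 = $92.33
Fitness reimbursement repayment: $186.77
Roth 401(k) contribution: $5843.87 × 0.0119 = $69.54
(Employer's $549.42 toward fitness reimbursement repayment is not withheld from the employee.)
Total deductions = $307.39 + $29.90 + $304.51 + $7.60 + $391.54 + $92.33 + $186.77 + $69.54 = $1389.58
Net pay = $5843.87 − $1389.58 = $4454.29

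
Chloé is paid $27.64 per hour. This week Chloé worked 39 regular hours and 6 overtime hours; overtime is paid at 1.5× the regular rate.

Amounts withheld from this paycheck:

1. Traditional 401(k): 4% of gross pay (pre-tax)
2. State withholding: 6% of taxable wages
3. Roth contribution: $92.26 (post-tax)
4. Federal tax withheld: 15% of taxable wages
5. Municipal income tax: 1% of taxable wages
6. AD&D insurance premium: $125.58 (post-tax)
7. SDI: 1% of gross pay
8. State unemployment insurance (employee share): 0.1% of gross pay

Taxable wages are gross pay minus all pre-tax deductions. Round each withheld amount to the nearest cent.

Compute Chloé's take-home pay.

Regular pay: 39 × $27.64 = $1,077.96
Overtime pay: 6 × $27.64 × 1.5 = $248.76
Gross pay = $1,077.96 + $248.76 = $1,326.72
Traditional 401(k): $1,326.72 × 0.04 = $53.07
Taxable wages = $1,326.72 − $53.07 = $1,273.65
State withholding: $1,273.65 × 0.06 = $76.42
Municipal income tax: $1,273.65 × 0.01 = $12.74
Federal tax withheld: $1,273.65 × 0.15 = $191.05
State unemployment insurance (employee share): $1,326.72 × 0.001 = $1.33
SDI: $1,326.72 × 0.01 = $13.27
Roth contribution: $92.26
AD&D insurance premium: $125.58
Total deductions = $53.07 + $76.42 + $12.74 + $191.05 + $1.33 + $13.27 + $92.26 + $125.58 = $565.72
Net pay = $1,326.72 − $565.72 = $761.00

$761.00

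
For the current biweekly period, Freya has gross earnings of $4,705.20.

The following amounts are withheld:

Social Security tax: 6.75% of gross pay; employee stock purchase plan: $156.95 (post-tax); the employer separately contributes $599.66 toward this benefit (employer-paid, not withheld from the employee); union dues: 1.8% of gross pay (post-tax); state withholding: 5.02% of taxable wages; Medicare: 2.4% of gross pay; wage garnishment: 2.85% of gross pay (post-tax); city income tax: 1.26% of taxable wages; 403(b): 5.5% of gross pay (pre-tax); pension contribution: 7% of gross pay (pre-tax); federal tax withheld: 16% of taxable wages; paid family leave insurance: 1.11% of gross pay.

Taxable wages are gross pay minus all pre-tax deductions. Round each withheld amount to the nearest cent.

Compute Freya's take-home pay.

403(b): $4,705.20 × 0.055 = $258.79
Pension contribution: $4,705.20 × 0.07 = $329.36
Pre-tax total = $258.79 + $329.36 = $588.15
Taxable wages = $4,705.20 − $588.15 = $4,117.05
City income tax: $4,117.05 × 0.0126 = $51.87
Federal tax withheld: $4,117.05 × 0.16 = $658.73
State withholding: $4,117.05 × 0.0502 = $206.68
Medicare: $4,705.20 × 0.024 = $112.92
Paid family leave insurance: $4,705.20 × 0.0111 = $52.23
Social Security tax: $4,705.20 × 0.0675 = $317.60
Wage garnishment: $4,705.20 × 0.0285 = $134.10
Union dues: $4,705.20 × 0.018 = $84.69
Employee stock purchase plan: $156.95
(Employer's $599.66 toward employee stock purchase plan is not withheld from the employee.)
Total deductions = $258.79 + $329.36 + $51.87 + $658.73 + $206.68 + $112.92 + $52.23 + $317.60 + $134.10 + $84.69 + $156.95 = $2,363.92
Net pay = $4,705.20 − $2,363.92 = $2,341.28

$2,341.28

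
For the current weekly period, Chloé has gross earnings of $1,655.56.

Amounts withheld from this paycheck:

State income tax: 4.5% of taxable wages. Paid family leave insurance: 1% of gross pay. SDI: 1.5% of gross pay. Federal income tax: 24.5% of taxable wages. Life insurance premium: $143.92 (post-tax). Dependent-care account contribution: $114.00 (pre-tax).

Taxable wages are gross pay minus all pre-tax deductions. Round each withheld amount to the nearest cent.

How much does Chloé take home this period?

$909.20

Dependent-care account contribution: $114.00
Taxable wages = $1,655.56 − $114.00 = $1,541.56
Federal income tax: $1,541.56 × 0.245 = $377.68
State income tax: $1,541.56 × 0.045 = $69.37
SDI: $1,655.56 × 0.015 = $24.83
Paid family leave insurance: $1,655.56 × 0.01 = $16.56
Life insurance premium: $143.92
Total deductions = $114.00 + $377.68 + $69.37 + $24.83 + $16.56 + $143.92 = $746.36
Net pay = $1,655.56 − $746.36 = $909.20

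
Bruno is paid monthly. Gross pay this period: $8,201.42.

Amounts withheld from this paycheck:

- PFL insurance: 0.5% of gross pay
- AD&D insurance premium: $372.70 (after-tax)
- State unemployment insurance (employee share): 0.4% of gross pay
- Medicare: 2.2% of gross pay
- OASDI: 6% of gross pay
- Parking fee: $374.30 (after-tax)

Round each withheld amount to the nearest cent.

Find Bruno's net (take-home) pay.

$6,708.08

State unemployment insurance (employee share): $8,201.42 × 0.004 = $32.81
OASDI: $8,201.42 × 0.06 = $492.09
PFL insurance: $8,201.42 × 0.005 = $41.01
Medicare: $8,201.42 × 0.022 = $180.43
AD&D insurance premium: $372.70
Parking fee: $374.30
Total deductions = $32.81 + $492.09 + $41.01 + $180.43 + $372.70 + $374.30 = $1,493.34
Net pay = $8,201.42 − $1,493.34 = $6,708.08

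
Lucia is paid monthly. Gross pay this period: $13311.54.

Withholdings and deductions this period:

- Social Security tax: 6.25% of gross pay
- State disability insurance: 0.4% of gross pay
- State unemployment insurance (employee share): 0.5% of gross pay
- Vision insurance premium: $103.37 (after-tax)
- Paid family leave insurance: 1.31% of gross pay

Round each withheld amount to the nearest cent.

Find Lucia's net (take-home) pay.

$12082.01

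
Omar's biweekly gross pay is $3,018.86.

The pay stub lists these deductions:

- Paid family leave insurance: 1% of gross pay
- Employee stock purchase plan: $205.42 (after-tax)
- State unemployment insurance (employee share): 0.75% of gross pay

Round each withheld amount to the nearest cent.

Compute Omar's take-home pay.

Paid family leave insurance: $3,018.86 × 0.01 = $30.19
State unemployment insurance (employee share): $3,018.86 × 0.0075 = $22.64
Employee stock purchase plan: $205.42
Total deductions = $30.19 + $22.64 + $205.42 = $258.25
Net pay = $3,018.86 − $258.25 = $2,760.61

$2,760.61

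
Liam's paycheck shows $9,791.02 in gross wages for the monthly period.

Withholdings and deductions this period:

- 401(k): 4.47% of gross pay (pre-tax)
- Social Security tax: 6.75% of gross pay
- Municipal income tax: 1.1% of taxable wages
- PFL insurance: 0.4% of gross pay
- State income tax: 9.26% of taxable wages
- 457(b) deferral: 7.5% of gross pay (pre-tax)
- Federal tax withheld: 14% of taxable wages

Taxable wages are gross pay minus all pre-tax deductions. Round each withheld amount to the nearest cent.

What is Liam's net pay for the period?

$5,819.39

401(k): $9,791.02 × 0.0447 = $437.66
457(b) deferral: $9,791.02 × 0.075 = $734.33
Pre-tax total = $437.66 + $734.33 = $1,171.99
Taxable wages = $9,791.02 − $1,171.99 = $8,619.03
Municipal income tax: $8,619.03 × 0.011 = $94.81
Federal tax withheld: $8,619.03 × 0.14 = $1,206.66
State income tax: $8,619.03 × 0.0926 = $798.12
Social Security tax: $9,791.02 × 0.0675 = $660.89
PFL insurance: $9,791.02 × 0.004 = $39.16
Total deductions = $437.66 + $734.33 + $94.81 + $1,206.66 + $798.12 + $660.89 + $39.16 = $3,971.63
Net pay = $9,791.02 − $3,971.63 = $5,819.39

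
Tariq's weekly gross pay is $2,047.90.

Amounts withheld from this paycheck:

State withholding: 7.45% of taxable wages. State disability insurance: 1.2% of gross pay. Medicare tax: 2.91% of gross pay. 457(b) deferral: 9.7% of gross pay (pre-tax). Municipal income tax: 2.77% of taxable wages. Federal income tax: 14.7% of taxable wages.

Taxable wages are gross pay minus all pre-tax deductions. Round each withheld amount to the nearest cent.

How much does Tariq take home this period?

457(b) deferral: $2,047.90 × 0.097 = $198.65
Taxable wages = $2,047.90 − $198.65 = $1,849.25
Federal income tax: $1,849.25 × 0.147 = $271.84
Municipal income tax: $1,849.25 × 0.0277 = $51.22
State withholding: $1,849.25 × 0.0745 = $137.77
Medicare tax: $2,047.90 × 0.0291 = $59.59
State disability insurance: $2,047.90 × 0.012 = $24.57
Total deductions = $198.65 + $271.84 + $51.22 + $137.77 + $59.59 + $24.57 = $743.64
Net pay = $2,047.90 − $743.64 = $1,304.26

$1,304.26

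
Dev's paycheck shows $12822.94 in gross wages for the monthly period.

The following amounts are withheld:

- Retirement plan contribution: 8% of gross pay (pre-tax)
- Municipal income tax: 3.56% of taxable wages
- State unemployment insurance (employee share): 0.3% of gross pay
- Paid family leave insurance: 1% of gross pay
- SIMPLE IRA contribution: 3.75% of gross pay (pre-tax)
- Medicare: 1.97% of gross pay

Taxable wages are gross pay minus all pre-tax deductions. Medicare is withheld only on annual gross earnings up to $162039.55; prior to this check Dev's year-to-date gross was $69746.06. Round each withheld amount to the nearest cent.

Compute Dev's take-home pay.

SIMPLE IRA contribution: $12822.94 × 0.0375 = $480.86
Retirement plan contribution: $12822.94 × 0.08 = $1025.84
Pre-tax total = $480.86 + $1025.84 = $1506.70
Taxable wages = $12822.94 − $1506.70 = $11316.24
Municipal income tax: $11316.24 × 0.0356 = $402.86
Medicare: cap not yet reached, full $12822.94 is subject → $12822.94 × 0.0197 = $252.61
State unemployment insurance (employee share): $12822.94 × 0.003 = $38.47
Paid family leave insurance: $12822.94 × 0.01 = $128.23
Total deductions = $480.86 + $1025.84 + $402.86 + $252.61 + $38.47 + $128.23 = $2328.87
Net pay = $12822.94 − $2328.87 = $10494.07

$10494.07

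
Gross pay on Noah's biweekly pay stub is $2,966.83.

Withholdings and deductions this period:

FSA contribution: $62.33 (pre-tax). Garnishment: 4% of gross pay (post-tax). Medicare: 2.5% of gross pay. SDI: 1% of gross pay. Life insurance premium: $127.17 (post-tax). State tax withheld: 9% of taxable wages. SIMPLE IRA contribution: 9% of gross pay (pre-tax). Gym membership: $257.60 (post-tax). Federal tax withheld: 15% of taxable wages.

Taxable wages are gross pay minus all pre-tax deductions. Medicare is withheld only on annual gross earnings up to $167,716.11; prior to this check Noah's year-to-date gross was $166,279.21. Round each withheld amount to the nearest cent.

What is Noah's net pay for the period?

$1,435.47

FSA contribution: $62.33
SIMPLE IRA contribution: $2,966.83 × 0.09 = $267.01
Pre-tax total = $62.33 + $267.01 = $329.34
Taxable wages = $2,966.83 − $329.34 = $2,637.49
State tax withheld: $2,637.49 × 0.09 = $237.37
Federal tax withheld: $2,637.49 × 0.15 = $395.62
SDI: $2,966.83 × 0.01 = $29.67
Medicare: only $167,716.11 − $166,279.21 = $1,436.90 of this check is subject → $1,436.90 × 0.025 = $35.92
Gym membership: $257.60
Garnishment: $2,966.83 × 0.04 = $118.67
Life insurance premium: $127.17
Total deductions = $62.33 + $267.01 + $237.37 + $395.62 + $29.67 + $35.92 + $257.60 + $118.67 + $127.17 = $1,531.36
Net pay = $2,966.83 − $1,531.36 = $1,435.47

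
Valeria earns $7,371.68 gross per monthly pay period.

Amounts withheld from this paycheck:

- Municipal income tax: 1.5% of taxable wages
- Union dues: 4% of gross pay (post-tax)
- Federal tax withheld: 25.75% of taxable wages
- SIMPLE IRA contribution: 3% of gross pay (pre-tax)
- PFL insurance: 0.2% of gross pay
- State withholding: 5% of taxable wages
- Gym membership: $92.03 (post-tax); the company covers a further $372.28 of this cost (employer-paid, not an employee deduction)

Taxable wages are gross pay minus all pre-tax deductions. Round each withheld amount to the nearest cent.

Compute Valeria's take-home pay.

$4,442.84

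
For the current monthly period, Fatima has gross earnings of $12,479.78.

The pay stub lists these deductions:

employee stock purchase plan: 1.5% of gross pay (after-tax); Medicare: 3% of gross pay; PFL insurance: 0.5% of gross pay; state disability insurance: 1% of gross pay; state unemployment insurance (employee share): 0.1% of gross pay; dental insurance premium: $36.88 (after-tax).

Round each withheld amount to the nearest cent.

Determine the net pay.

$11,681.63

PFL insurance: $12,479.78 × 0.005 = $62.40
Medicare: $12,479.78 × 0.03 = $374.39
State unemployment insurance (employee share): $12,479.78 × 0.001 = $12.48
State disability insurance: $12,479.78 × 0.01 = $124.80
Employee stock purchase plan: $12,479.78 × 0.015 = $187.20
Dental insurance premium: $36.88
Total deductions = $62.40 + $374.39 + $12.48 + $124.80 + $187.20 + $36.88 = $798.15
Net pay = $12,479.78 − $798.15 = $11,681.63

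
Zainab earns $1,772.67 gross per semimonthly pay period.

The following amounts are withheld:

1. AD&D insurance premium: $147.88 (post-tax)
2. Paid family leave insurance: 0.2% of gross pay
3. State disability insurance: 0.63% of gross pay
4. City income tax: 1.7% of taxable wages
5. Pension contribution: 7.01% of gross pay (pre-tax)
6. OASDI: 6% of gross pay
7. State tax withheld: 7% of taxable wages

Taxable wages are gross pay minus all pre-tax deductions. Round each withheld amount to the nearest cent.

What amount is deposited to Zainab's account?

$1,236.04

Pension contribution: $1,772.67 × 0.0701 = $124.26
Taxable wages = $1,772.67 − $124.26 = $1,648.41
City income tax: $1,648.41 × 0.017 = $28.02
State tax withheld: $1,648.41 × 0.07 = $115.39
Paid family leave insurance: $1,772.67 × 0.002 = $3.55
OASDI: $1,772.67 × 0.06 = $106.36
State disability insurance: $1,772.67 × 0.0063 = $11.17
AD&D insurance premium: $147.88
Total deductions = $124.26 + $28.02 + $115.39 + $3.55 + $106.36 + $11.17 + $147.88 = $536.63
Net pay = $1,772.67 − $536.63 = $1,236.04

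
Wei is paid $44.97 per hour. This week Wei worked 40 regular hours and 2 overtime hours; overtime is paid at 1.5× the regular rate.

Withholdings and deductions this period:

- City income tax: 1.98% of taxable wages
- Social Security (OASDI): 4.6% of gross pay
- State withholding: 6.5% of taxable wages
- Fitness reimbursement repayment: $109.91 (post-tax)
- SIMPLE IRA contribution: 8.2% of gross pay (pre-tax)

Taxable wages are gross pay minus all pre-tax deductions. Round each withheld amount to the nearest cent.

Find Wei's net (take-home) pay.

Regular pay: 40 × $44.97 = $1,798.80
Overtime pay: 2 × $44.97 × 1.5 = $134.91
Gross pay = $1,798.80 + $134.91 = $1,933.71
SIMPLE IRA contribution: $1,933.71 × 0.082 = $158.56
Taxable wages = $1,933.71 − $158.56 = $1,775.15
State withholding: $1,775.15 × 0.065 = $115.38
City income tax: $1,775.15 × 0.0198 = $35.15
Social Security (OASDI): $1,933.71 × 0.046 = $88.95
Fitness reimbursement repayment: $109.91
Total deductions = $158.56 + $115.38 + $35.15 + $88.95 + $109.91 = $507.95
Net pay = $1,933.71 − $507.95 = $1,425.76

$1,425.76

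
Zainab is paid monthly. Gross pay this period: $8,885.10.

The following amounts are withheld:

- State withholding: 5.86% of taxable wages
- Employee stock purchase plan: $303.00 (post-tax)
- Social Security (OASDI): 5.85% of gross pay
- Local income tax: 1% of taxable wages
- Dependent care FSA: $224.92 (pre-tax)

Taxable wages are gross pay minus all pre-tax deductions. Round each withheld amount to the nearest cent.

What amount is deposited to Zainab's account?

Dependent care FSA: $224.92
Taxable wages = $8,885.10 − $224.92 = $8,660.18
State withholding: $8,660.18 × 0.0586 = $507.49
Local income tax: $8,660.18 × 0.01 = $86.60
Social Security (OASDI): $8,885.10 × 0.0585 = $519.78
Employee stock purchase plan: $303.00
Total deductions = $224.92 + $507.49 + $86.60 + $519.78 + $303.00 = $1,641.79
Net pay = $8,885.10 − $1,641.79 = $7,243.31

$7,243.31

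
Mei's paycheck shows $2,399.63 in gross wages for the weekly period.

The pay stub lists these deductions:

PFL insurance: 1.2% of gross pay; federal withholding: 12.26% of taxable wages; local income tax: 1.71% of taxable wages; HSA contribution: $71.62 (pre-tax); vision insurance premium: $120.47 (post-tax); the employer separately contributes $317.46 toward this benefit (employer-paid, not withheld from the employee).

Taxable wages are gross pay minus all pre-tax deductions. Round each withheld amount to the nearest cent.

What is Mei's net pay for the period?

$1,853.52

HSA contribution: $71.62
Taxable wages = $2,399.63 − $71.62 = $2,328.01
Local income tax: $2,328.01 × 0.0171 = $39.81
Federal withholding: $2,328.01 × 0.1226 = $285.41
PFL insurance: $2,399.63 × 0.012 = $28.80
Vision insurance premium: $120.47
(Employer's $317.46 toward vision insurance premium is not withheld from the employee.)
Total deductions = $71.62 + $39.81 + $285.41 + $28.80 + $120.47 = $546.11
Net pay = $2,399.63 − $546.11 = $1,853.52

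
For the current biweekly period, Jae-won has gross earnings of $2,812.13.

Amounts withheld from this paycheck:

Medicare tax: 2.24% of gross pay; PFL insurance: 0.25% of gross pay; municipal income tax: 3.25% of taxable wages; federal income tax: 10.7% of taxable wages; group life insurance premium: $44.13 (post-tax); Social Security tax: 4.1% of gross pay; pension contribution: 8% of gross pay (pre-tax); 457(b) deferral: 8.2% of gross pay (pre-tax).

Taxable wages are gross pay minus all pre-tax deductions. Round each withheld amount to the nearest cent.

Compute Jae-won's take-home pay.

$1,798.38

Pension contribution: $2,812.13 × 0.08 = $224.97
457(b) deferral: $2,812.13 × 0.082 = $230.59
Pre-tax total = $224.97 + $230.59 = $455.56
Taxable wages = $2,812.13 − $455.56 = $2,356.57
Federal income tax: $2,356.57 × 0.107 = $252.15
Municipal income tax: $2,356.57 × 0.0325 = $76.59
PFL insurance: $2,812.13 × 0.0025 = $7.03
Social Security tax: $2,812.13 × 0.041 = $115.30
Medicare tax: $2,812.13 × 0.0224 = $62.99
Group life insurance premium: $44.13
Total deductions = $224.97 + $230.59 + $252.15 + $76.59 + $7.03 + $115.30 + $62.99 + $44.13 = $1,013.75
Net pay = $2,812.13 − $1,013.75 = $1,798.38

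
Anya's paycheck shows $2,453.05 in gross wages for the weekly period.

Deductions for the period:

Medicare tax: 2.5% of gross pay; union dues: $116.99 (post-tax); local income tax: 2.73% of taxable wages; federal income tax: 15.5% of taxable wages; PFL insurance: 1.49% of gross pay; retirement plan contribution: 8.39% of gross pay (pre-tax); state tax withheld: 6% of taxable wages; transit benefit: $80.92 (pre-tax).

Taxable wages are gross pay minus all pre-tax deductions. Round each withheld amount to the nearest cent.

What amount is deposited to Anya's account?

Transit benefit: $80.92
Retirement plan contribution: $2,453.05 × 0.0839 = $205.81
Pre-tax total = $80.92 + $205.81 = $286.73
Taxable wages = $2,453.05 − $286.73 = $2,166.32
Local income tax: $2,166.32 × 0.0273 = $59.14
Federal income tax: $2,166.32 × 0.155 = $335.78
State tax withheld: $2,166.32 × 0.06 = $129.98
Medicare tax: $2,453.05 × 0.025 = $61.33
PFL insurance: $2,453.05 × 0.0149 = $36.55
Union dues: $116.99
Total deductions = $80.92 + $205.81 + $59.14 + $335.78 + $129.98 + $61.33 + $36.55 + $116.99 = $1,026.50
Net pay = $2,453.05 − $1,026.50 = $1,426.55

$1,426.55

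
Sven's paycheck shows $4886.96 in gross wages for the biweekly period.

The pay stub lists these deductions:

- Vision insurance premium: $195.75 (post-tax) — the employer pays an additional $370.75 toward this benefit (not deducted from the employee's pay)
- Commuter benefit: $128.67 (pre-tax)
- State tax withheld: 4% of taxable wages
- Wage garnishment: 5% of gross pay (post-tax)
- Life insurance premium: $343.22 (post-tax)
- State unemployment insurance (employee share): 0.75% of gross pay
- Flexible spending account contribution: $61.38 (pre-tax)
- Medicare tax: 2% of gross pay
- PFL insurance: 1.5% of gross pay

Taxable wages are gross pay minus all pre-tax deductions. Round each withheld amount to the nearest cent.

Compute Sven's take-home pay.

Flexible spending account contribution: $61.38
Commuter benefit: $128.67
Pre-tax total = $61.38 + $128.67 = $190.05
Taxable wages = $4886.96 − $190.05 = $4696.91
State tax withheld: $4696.91 × 0.04 = $187.88
Medicare tax: $4886.96 × 0.02 = $97.74
State unemployment insurance (employee share): $4886.96 × 0.0075 = $36.65
PFL insurance: $4886.96 × 0.015 = $73.30
Vision insurance premium: $195.75
Life insurance premium: $343.22
Wage garnishment: $4886.96 × 0.05 = $244.35
(Employer's $370.75 toward vision insurance premium is not withheld from the employee.)
Total deductions = $61.38 + $128.67 + $187.88 + $97.74 + $36.65 + $73.30 + $195.75 + $343.22 + $244.35 = $1368.94
Net pay = $4886.96 − $1368.94 = $3518.02

$3518.02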